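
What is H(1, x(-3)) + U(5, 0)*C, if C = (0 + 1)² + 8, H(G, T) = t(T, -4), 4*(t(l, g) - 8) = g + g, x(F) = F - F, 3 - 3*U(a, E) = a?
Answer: 0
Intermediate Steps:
U(a, E) = 1 - a/3
x(F) = 0
t(l, g) = 8 + g/2 (t(l, g) = 8 + (g + g)/4 = 8 + (2*g)/4 = 8 + g/2)
H(G, T) = 6 (H(G, T) = 8 + (½)*(-4) = 8 - 2 = 6)
C = 9 (C = 1² + 8 = 1 + 8 = 9)
H(1, x(-3)) + U(5, 0)*C = 6 + (1 - ⅓*5)*9 = 6 + (1 - 5/3)*9 = 6 - ⅔*9 = 6 - 6 = 0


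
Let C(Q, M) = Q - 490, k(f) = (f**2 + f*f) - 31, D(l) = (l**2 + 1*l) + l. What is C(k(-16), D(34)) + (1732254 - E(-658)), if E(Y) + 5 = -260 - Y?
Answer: 1731852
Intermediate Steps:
D(l) = l**2 + 2*l (D(l) = (l**2 + l) + l = (l + l**2) + l = l**2 + 2*l)
k(f) = -31 + 2*f**2 (k(f) = (f**2 + f**2) - 31 = 2*f**2 - 31 = -31 + 2*f**2)
E(Y) = -265 - Y (E(Y) = -5 + (-260 - Y) = -265 - Y)
C(Q, M) = -490 + Q
C(k(-16), D(34)) + (1732254 - E(-658)) = (-490 + (-31 + 2*(-16)**2)) + (1732254 - (-265 - 1*(-658))) = (-490 + (-31 + 2*256)) + (1732254 - (-265 + 658)) = (-490 + (-31 + 512)) + (1732254 - 1*393) = (-490 + 481) + (1732254 - 393) = -9 + 1731861 = 1731852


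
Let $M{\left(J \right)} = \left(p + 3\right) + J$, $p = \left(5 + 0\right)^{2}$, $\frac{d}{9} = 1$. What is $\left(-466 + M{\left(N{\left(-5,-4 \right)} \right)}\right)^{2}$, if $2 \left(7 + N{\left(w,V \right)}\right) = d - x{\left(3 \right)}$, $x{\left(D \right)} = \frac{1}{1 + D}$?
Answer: $\frac{12425625}{64} \approx 1.9415 \cdot 10^{5}$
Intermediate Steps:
$d = 9$ ($d = 9 \cdot 1 = 9$)
$N{\left(w,V \right)} = - \frac{21}{8}$ ($N{\left(w,V \right)} = -7 + \frac{9 - \frac{1}{1 + 3}}{2} = -7 + \frac{9 - \frac{1}{4}}{2} = -7 + \frac{1}{2} \cdot \frac{35}{4} = -7 + \frac{35}{8} = - \frac{21}{8}$)
$p = 25$ ($p = 5^{2} = 25$)
$M{\left(J \right)} = 28 + J$ ($M{\left(J \right)} = \left(25 + 3\right) + J = 28 + J$)
$\left(-466 + M{\left(N{\left(-5,-4 \right)} \right)}\right)^{2} = \left(-466 + \left(28 - \frac{21}{8}\right)\right)^{2} = \left(-466 + \frac{203}{8}\right)^{2} = \left(- \frac{3525}{8}\right)^{2} = \frac{12425625}{64}$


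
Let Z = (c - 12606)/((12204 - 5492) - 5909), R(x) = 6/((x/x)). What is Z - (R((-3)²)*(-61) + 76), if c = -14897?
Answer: 205367/803 ≈ 255.75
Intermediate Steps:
R(x) = 6 (R(x) = 6/1 = 6*1 = 6)
Z = -27503/803 (Z = (-14897 - 12606)/((12204 - 5492) - 5909) = -27503/(6712 - 5909) = -27503/803 ≈ -34.250)
Z - (R((-3)²)*(-61) + 76) = -27503/803 - (6*(-61) + 76) = -27503/803 - (-366 + 76) = -27503/803 - 1*(-290) = -27503/803 + 290 = 205367/803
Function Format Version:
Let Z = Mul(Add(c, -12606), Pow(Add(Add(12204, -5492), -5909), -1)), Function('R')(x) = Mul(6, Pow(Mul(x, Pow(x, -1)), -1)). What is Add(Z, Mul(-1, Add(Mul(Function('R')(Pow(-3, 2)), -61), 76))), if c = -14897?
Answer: Rational(205367, 803) ≈ 255.75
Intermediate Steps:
Function('R')(x) = 6 (Function('R')(x) = Mul(6, Pow(1, -1)) = Mul(6, 1) = 6)
Z = Rational(-27503, 803) (Z = Mul(Add(-14897, -12606), Pow(Add(Add(12204, -5492), -5909), -1)) = Mul(-27503, Pow(Add(6712, -5909), -1)) = Mul(-27503, Pow(803, -1)) = Mul(-27503, Rational(1, 803)) = Rational(-27503, 803) ≈ -34.250)
Add(Z, Mul(-1, Add(Mul(Function('R')(Pow(-3, 2)), -61), 76))) = Add(Rational(-27503, 803), Mul(-1, Add(Mul(6, -61), 76))) = Add(Rational(-27503, 803), Mul(-1, Add(-366, 76))) = Add(Rational(-27503, 803), Mul(-1, -290)) = Add(Rational(-27503, 803), 290) = Rational(205367, 803)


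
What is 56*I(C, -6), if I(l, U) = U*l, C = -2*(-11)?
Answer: -7392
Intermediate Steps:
C = 22
56*I(C, -6) = 56*(-6*22) = 56*(-132) = -7392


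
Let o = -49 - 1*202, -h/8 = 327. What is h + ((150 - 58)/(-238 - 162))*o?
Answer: -255827/100 ≈ -2558.3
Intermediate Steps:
h = -2616 (h = -8*327 = -2616)
o = -251 (o = -49 - 202 = -251)
h + ((150 - 58)/(-238 - 162))*o = -2616 + ((150 - 58)/(-238 - 162))*(-251) = -2616 + (92/(-400))*(-251) = -2616 + (92*(-1/400))*(-251) = -2616 - 23/100*(-251) = -2616 + 5773/100 = -255827/100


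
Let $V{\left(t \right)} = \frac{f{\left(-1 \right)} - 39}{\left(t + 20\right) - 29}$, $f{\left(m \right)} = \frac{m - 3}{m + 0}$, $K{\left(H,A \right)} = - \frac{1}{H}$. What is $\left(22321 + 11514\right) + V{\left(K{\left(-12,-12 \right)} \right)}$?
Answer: $\frac{3620765}{107} \approx 33839.0$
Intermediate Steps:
$f{\left(m \right)} = \frac{-3 + m}{m}$
$V{\left(t \right)} = - \frac{35}{-9 + t}$ ($V{\left(t \right)} = \frac{\frac{-3 - 1}{-1} - 39}{\left(t + 20\right) - 29} = \frac{\left(-1\right) \left(-4\right) - 39}{\left(20 + t\right) - 29} = \frac{4 - 39}{-9 + t} = - \frac{35}{-9 + t}$)
$\left(22321 + 11514\right) + V{\left(K{\left(-12,-12 \right)} \right)} = \left(22321 + 11514\right) - \frac{35}{-9 - \frac{1}{-12}} = 33835 - \frac{35}{-9 - - \frac{1}{12}} = 33835 - \frac{35}{-9 + \frac{1}{12}} = 33835 - \frac{35}{- \frac{107}{12}} = 33835 - - \frac{420}{107} = 33835 + \frac{420}{107} = \frac{3620765}{107}$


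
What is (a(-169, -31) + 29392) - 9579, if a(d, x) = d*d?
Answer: 48374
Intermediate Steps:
a(d, x) = d²
(a(-169, -31) + 29392) - 9579 = ((-169)² + 29392) - 9579 = (28561 + 29392) - 9579 = 57953 - 9579 = 48374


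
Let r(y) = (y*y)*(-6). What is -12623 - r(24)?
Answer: -9167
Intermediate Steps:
r(y) = -6*y² (r(y) = y²*(-6) = -6*y²)
-12623 - r(24) = -12623 - (-6)*24² = -12623 - (-6)*576 = -12623 - 1*(-3456) = -12623 + 3456 = -9167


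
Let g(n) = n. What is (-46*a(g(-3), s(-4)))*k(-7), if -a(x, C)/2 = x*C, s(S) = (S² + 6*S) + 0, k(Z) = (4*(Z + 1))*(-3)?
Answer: 158976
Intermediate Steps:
k(Z) = -12 - 12*Z (k(Z) = (4*(1 + Z))*(-3) = (4 + 4*Z)*(-3) = -12 - 12*Z)
s(S) = S² + 6*S
a(x, C) = -2*C*x (a(x, C) = -2*x*C = -2*C*x)
(-46*a(g(-3), s(-4)))*k(-7) = (-(-92)*(-4*(6 - 4))*(-3))*(-12 - 12*(-7)) = (-(-92)*(-4*2)*(-3))*(-12 + 84) = -(-92)*(-8)*(-3)*72 = -46*(-48)*72 = 2208*72 = 158976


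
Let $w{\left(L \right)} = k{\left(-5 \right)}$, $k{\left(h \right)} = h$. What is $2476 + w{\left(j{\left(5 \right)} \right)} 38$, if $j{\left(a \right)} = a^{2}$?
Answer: $2286$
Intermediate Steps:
$w{\left(L \right)} = -5$
$2476 + w{\left(j{\left(5 \right)} \right)} 38 = 2476 - 190 = 2286$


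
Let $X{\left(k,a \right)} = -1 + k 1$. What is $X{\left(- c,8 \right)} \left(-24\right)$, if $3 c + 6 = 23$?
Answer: $160$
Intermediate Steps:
$c = \frac{17}{3}$ ($c = -2 + \frac{1}{3} \cdot 23 = -2 + \frac{23}{3} = \frac{17}{3} \approx 5.6667$)
$X{\left(k,a \right)} = -1 + k$
$X{\left(- c,8 \right)} \left(-24\right) = \left(-1 - \frac{17}{3}\right) \left(-24\right) = \left(- \frac{20}{3}\right) \left(-24\right) = 160$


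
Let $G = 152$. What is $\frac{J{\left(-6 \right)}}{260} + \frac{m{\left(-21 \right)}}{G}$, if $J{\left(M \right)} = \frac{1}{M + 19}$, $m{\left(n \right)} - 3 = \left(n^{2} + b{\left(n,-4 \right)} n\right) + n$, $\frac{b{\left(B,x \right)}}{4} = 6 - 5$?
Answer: $\frac{286493}{128440} \approx 2.2306$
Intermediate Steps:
$b{\left(B,x \right)} = 4$ ($b{\left(B,x \right)} = 4 \left(6 - 5\right) = 4 \cdot 1 = 4$)
$m{\left(n \right)} = 3 + n^{2} + 5 n$ ($m{\left(n \right)} = 3 + \left(\left(n^{2} + 4 n\right) + n\right) = 3 + \left(n^{2} + 5 n\right) = 3 + n^{2} + 5 n$)
$J{\left(M \right)} = \frac{1}{19 + M}$
$\frac{J{\left(-6 \right)}}{260} + \frac{m{\left(-21 \right)}}{G} = \frac{1}{\left(19 - 6\right) 260} + \frac{3 + \left(-21\right)^{2} + 5 \left(-21\right)}{152} = \frac{1}{13} \cdot \frac{1}{260} + \left(3 + 441 - 105\right) \frac{1}{152} = \frac{1}{13} \cdot \frac{1}{260} + 339 \cdot \frac{1}{152} = \frac{1}{3380} + \frac{339}{152} = \frac{286493}{128440}$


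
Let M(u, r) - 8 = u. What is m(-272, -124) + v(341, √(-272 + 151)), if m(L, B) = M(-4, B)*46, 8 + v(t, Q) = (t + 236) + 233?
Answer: 986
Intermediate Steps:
M(u, r) = 8 + u
v(t, Q) = 461 + t (v(t, Q) = -8 + ((t + 236) + 233) = -8 + ((236 + t) + 233) = -8 + (469 + t) = 461 + t)
m(L, B) = 184 (m(L, B) = (8 - 4)*46 = 4*46 = 184)
m(-272, -124) + v(341, √(-272 + 151)) = 184 + (461 + 341) = 184 + 802 = 986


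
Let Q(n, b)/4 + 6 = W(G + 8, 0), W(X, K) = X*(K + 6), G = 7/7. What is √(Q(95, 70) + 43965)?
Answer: √44157 ≈ 210.14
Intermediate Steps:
G = 1 (G = 7*(⅐) = 1)
W(X, K) = X*(6 + K)
Q(n, b) = 192 (Q(n, b) = -24 + 4*((1 + 8)*(6 + 0)) = -24 + 4*(9*6) = -24 + 4*54 = -24 + 216 = 192)
√(Q(95, 70) + 43965) = √(192 + 43965) = √44157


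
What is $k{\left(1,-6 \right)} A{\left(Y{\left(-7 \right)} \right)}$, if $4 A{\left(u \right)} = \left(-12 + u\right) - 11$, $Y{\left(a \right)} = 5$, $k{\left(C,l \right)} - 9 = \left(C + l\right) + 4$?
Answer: $-36$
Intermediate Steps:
$k{\left(C,l \right)} = 13 + C + l$ ($k{\left(C,l \right)} = 9 + \left(\left(C + l\right) + 4\right) = 9 + \left(4 + C + l\right) = 13 + C + l$)
$A{\left(u \right)} = - \frac{23}{4} + \frac{u}{4}$ ($A{\left(u \right)} = \frac{\left(-12 + u\right) - 11}{4} = \frac{-23 + u}{4} = - \frac{23}{4} + \frac{u}{4}$)
$k{\left(1,-6 \right)} A{\left(Y{\left(-7 \right)} \right)} = \left(13 + 1 - 6\right) \left(- \frac{23}{4} + \frac{1}{4} \cdot 5\right) = 8 \left(- \frac{23}{4} + \frac{5}{4}\right) = 8 \left(- \frac{9}{2}\right) = -36$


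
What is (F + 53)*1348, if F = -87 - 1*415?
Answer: -605252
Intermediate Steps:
F = -502 (F = -87 - 415 = -502)
(F + 53)*1348 = (-502 + 53)*1348 = -449*1348 = -605252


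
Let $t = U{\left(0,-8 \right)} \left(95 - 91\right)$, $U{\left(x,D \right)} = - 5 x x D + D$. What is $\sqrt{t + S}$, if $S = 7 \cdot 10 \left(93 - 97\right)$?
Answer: $2 i \sqrt{78} \approx 17.664 i$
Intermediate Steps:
$S = -280$ ($S = 70 \left(-4\right) = -280$)
$U{\left(x,D \right)} = D - 5 D x^{2}$ ($U{\left(x,D \right)} = - 5 x^{2} D + D = - 5 D x^{2} + D = D - 5 D x^{2}$)
$t = -32$ ($t = - 8 \left(1 - 5 \cdot 0^{2}\right) \left(95 - 91\right) = - 8 \left(1 - 0\right) 4 = - 8 \left(1 + 0\right) 4 = \left(-8\right) 1 \cdot 4 = \left(-8\right) 4 = -32$)
$\sqrt{t + S} = \sqrt{-32 - 280} = \sqrt{-312} = 2 i \sqrt{78}$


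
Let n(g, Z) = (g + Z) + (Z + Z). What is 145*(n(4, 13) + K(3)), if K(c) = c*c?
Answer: 7540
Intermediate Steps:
K(c) = c**2
n(g, Z) = g + 3*Z (n(g, Z) = (Z + g) + 2*Z = g + 3*Z)
145*(n(4, 13) + K(3)) = 145*((4 + 3*13) + 3**2) = 145*((4 + 39) + 9) = 145*(43 + 9) = 145*52 = 7540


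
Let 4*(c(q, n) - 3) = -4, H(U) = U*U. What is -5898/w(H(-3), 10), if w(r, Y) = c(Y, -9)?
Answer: -2949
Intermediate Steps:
H(U) = U²
c(q, n) = 2 (c(q, n) = 3 + (¼)*(-4) = 3 - 1 = 2)
w(r, Y) = 2
-5898/w(H(-3), 10) = -5898/2 = -5898*½ = -2949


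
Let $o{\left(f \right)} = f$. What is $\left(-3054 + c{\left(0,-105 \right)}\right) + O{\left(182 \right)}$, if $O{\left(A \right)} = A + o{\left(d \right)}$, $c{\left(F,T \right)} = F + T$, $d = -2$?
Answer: $-2979$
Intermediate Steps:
$O{\left(A \right)} = -2 + A$ ($O{\left(A \right)} = A - 2 = -2 + A$)
$\left(-3054 + c{\left(0,-105 \right)}\right) + O{\left(182 \right)} = \left(-3054 + \left(0 - 105\right)\right) + \left(-2 + 182\right) = \left(-3054 - 105\right) + 180 = -3159 + 180 = -2979$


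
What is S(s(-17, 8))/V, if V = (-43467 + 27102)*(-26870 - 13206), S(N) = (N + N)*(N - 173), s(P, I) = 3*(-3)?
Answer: 273/54653645 ≈ 4.9951e-6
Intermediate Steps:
s(P, I) = -9
S(N) = 2*N*(-173 + N) (S(N) = (2*N)*(-173 + N) = 2*N*(-173 + N))
V = 655843740 (V = -16365*(-40076) = 655843740)
S(s(-17, 8))/V = (2*(-9)*(-173 - 9))/655843740 = (2*(-9)*(-182))*(1/655843740) = 3276*(1/655843740) = 273/54653645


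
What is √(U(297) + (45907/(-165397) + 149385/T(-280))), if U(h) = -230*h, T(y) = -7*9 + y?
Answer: 2*I*√1128843170123057431/8104453 ≈ 262.19*I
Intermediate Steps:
T(y) = -63 + y
√(U(297) + (45907/(-165397) + 149385/T(-280))) = √(-230*297 + (45907/(-165397) + 149385/(-63 - 280))) = √(-68310 + (45907*(-1/165397) + 149385/(-343))) = √(-68310 + (-45907/165397 + 149385*(-1/343))) = √(-68310 + (-45907/165397 - 149385/343)) = √(-68310 - 24723576946/56731171) = √(-3900029867956/56731171) = 2*I*√1128843170123057431/8104453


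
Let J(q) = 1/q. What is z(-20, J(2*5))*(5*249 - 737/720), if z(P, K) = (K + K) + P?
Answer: -9852293/400 ≈ -24631.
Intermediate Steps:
z(P, K) = P + 2*K (z(P, K) = 2*K + P = P + 2*K)
z(-20, J(2*5))*(5*249 - 737/720) = (-20 + 2/((2*5)))*(5*249 - 737/720) = (-20 + 2/10)*(1245 - 737*1/720) = (-20 + 2*(⅒))*(1245 - 737/720) = (-20 + ⅕)*(895663/720) = -99/5*895663/720 = -9852293/400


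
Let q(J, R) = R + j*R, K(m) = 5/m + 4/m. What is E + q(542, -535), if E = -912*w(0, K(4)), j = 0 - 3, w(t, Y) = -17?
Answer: 16574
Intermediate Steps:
K(m) = 9/m
j = -3
E = 15504 (E = -912*(-17) = 15504)
q(J, R) = -2*R (q(J, R) = R - 3*R = -2*R)
E + q(542, -535) = 15504 - 2*(-535) = 15504 + 1070 = 16574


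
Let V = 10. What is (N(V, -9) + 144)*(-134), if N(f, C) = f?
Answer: -20636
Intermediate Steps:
(N(V, -9) + 144)*(-134) = (10 + 144)*(-134) = 154*(-134) = -20636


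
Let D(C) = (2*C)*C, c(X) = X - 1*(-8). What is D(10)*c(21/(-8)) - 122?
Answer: 953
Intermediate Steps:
c(X) = 8 + X (c(X) = X + 8 = 8 + X)
D(C) = 2*C²
D(10)*c(21/(-8)) - 122 = (2*10²)*(8 + 21/(-8)) - 122 = (2*100)*(8 + 21*(-⅛)) - 122 = 200*(8 - 21/8) - 122 = 200*(43/8) - 122 = 1075 - 122 = 953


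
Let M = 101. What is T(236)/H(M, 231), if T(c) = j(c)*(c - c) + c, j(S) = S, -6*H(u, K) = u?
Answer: -1416/101 ≈ -14.020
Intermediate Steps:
H(u, K) = -u/6
T(c) = c (T(c) = c*(c - c) + c = c*0 + c = 0 + c = c)
T(236)/H(M, 231) = 236/((-⅙*101)) = 236/(-101/6) = 236*(-6/101) = -1416/101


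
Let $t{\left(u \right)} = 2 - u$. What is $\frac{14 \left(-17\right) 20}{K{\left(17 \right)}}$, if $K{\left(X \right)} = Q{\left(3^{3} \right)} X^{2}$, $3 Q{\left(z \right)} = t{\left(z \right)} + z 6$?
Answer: $- \frac{840}{2329} \approx -0.36067$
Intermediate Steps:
$Q{\left(z \right)} = \frac{2}{3} + \frac{5 z}{3}$ ($Q{\left(z \right)} = \frac{\left(2 - z\right) + z 6}{3} = \frac{\left(2 - z\right) + 6 z}{3} = \frac{2 + 5 z}{3} = \frac{2}{3} + \frac{5 z}{3}$)
$K{\left(X \right)} = \frac{137 X^{2}}{3}$ ($K{\left(X \right)} = \left(\frac{2}{3} + \frac{5 \cdot 3^{3}}{3}\right) X^{2} = \left(\frac{2}{3} + \frac{5}{3} \cdot 27\right) X^{2} = \left(\frac{2}{3} + 45\right) X^{2} = \frac{137 X^{2}}{3}$)
$\frac{14 \left(-17\right) 20}{K{\left(17 \right)}} = \frac{14 \left(-17\right) 20}{\frac{137}{3} \cdot 17^{2}} = \frac{\left(-238\right) 20}{\frac{137}{3} \cdot 289} = - \frac{4760}{\frac{39593}{3}} = \left(-4760\right) \frac{3}{39593} = - \frac{840}{2329}$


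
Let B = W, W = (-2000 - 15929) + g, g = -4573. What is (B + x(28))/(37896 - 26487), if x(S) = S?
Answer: -22474/11409 ≈ -1.9698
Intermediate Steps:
W = -22502 (W = (-2000 - 15929) - 4573 = -17929 - 4573 = -22502)
B = -22502
(B + x(28))/(37896 - 26487) = (-22502 + 28)/(37896 - 26487) = -22474/11409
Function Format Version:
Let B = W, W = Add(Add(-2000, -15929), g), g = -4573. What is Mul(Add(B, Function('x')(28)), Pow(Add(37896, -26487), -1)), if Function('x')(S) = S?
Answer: Rational(-22474, 11409) ≈ -1.9698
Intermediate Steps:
W = -22502 (W = Add(Add(-2000, -15929), -4573) = Add(-17929, -4573) = -22502)
B = -22502
Mul(Add(B, Function('x')(28)), Pow(Add(37896, -26487), -1)) = Mul(Add(-22502, 28), Pow(Add(37896, -26487), -1)) = Mul(-22474, Pow(11409, -1)) = Mul(-22474, Rational(1, 11409)) = Rational(-22474, 11409)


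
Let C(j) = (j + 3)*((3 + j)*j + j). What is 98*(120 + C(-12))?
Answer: -72912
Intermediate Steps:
C(j) = (3 + j)*(j + j*(3 + j)) (C(j) = (3 + j)*(j*(3 + j) + j) = (3 + j)*(j + j*(3 + j)))
98*(120 + C(-12)) = 98*(120 - 12*(12 + (-12)**2 + 7*(-12))) = 98*(120 - 12*(12 + 144 - 84)) = 98*(120 - 12*72) = 98*(120 - 864) = 98*(-744) = -72912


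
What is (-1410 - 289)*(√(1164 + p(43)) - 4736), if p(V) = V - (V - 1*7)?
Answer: 8046464 - 1699*√1171 ≈ 7.9883e+6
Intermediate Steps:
p(V) = 7 (p(V) = V - (V - 7) = V - (-7 + V) = V + (7 - V) = 7)
(-1410 - 289)*(√(1164 + p(43)) - 4736) = (-1410 - 289)*(√(1164 + 7) - 4736) = -1699*(√1171 - 4736) = -1699*(-4736 + √1171) = 8046464 - 1699*√1171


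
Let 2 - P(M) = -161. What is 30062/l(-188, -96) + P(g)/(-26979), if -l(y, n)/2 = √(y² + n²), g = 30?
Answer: -163/26979 - 15031*√2785/11140 ≈ -71.212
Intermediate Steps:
l(y, n) = -2*√(n² + y²) (l(y, n) = -2*√(y² + n²) = -2*√(n² + y²))
P(M) = 163 (P(M) = 2 - 1*(-161) = 2 + 161 = 163)
30062/l(-188, -96) + P(g)/(-26979) = 30062/((-2*√((-96)² + (-188)²))) + 163/(-26979) = 30062/((-2*√(9216 + 35344))) + 163*(-1/26979) = 30062/((-8*√2785)) - 163/26979 = 30062*(-√2785/22280) - 163/26979 = -15031*√2785/11140 - 163/26979 = -163/26979 - 15031*√2785/11140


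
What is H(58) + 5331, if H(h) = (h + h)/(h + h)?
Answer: 5332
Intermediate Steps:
H(h) = 1 (H(h) = (2*h)/((2*h)) = (2*h)*(1/(2*h)) = 1)
H(58) + 5331 = 1 + 5331 = 5332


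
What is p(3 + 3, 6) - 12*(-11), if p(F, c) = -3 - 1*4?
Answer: 125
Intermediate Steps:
p(F, c) = -7 (p(F, c) = -3 - 4 = -7)
p(3 + 3, 6) - 12*(-11) = -7 - 12*(-11) = -7 + 132 = 125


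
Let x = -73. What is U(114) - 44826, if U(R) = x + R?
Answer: -44785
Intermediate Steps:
U(R) = -73 + R
U(114) - 44826 = (-73 + 114) - 44826 = 41 - 44826 = -44785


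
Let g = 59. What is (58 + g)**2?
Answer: 13689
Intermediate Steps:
(58 + g)**2 = (58 + 59)**2 = 117**2 = 13689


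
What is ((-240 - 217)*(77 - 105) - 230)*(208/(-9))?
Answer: -2613728/9 ≈ -2.9041e+5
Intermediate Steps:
((-240 - 217)*(77 - 105) - 230)*(208/(-9)) = (-457*(-28) - 230)*(208*(-1/9)) = (12796 - 230)*(-208/9) = 12566*(-208/9) = -2613728/9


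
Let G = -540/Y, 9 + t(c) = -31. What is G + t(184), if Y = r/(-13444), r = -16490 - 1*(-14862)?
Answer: -1831220/407 ≈ -4499.3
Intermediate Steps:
t(c) = -40 (t(c) = -9 - 31 = -40)
r = -1628 (r = -16490 + 14862 = -1628)
Y = 407/3361 (Y = -1628/(-13444) = -1628*(-1/13444) = 407/3361 ≈ 0.12109)
G = -1814940/407 (G = -540/407/3361 = -540*3361/407 = -1814940/407 ≈ -4459.3)
G + t(184) = -1814940/407 - 40 = -1831220/407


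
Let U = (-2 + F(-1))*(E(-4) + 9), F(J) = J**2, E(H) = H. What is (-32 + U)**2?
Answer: 1369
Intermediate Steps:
U = -5 (U = (-2 + (-1)**2)*(-4 + 9) = (-2 + 1)*5 = -1*5 = -5)
(-32 + U)**2 = (-32 - 5)**2 = (-37)**2 = 1369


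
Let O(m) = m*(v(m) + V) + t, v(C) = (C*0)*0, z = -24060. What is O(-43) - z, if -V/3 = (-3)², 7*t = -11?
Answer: 176536/7 ≈ 25219.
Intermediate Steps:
t = -11/7 (t = (⅐)*(-11) = -11/7 ≈ -1.5714)
V = -27 (V = -3*(-3)² = -3*9 = -27)
v(C) = 0 (v(C) = 0*0 = 0)
O(m) = -11/7 - 27*m (O(m) = m*(0 - 27) - 11/7 = m*(-27) - 11/7 = -27*m - 11/7 = -11/7 - 27*m)
O(-43) - z = (-11/7 - 27*(-43)) - 1*(-24060) = (-11/7 + 1161) + 24060 = 8116/7 + 24060 = 176536/7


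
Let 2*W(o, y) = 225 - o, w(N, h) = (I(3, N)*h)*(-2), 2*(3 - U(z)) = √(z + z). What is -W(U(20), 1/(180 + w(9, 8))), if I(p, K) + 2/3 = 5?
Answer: -111 - √10/2 ≈ -112.58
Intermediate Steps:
I(p, K) = 13/3 (I(p, K) = -⅔ + 5 = 13/3)
U(z) = 3 - √2*√z/2 (U(z) = 3 - √(z + z)/2 = 3 - √2*√z/2)
w(N, h) = -26*h/3 (w(N, h) = (13*h/3)*(-2) = -26*h/3)
W(o, y) = 225/2 - o/2 (W(o, y) = (225 - o)/2 = 225/2 - o/2)
-W(U(20), 1/(180 + w(9, 8))) = -(225/2 - (3 - √2*√20/2)/2) = -(225/2 - (3 - √2*2*√5/2)/2) = -(225/2 - (3 - √10)/2) = -(225/2 + (-3/2 + √10/2)) = -(111 + √10/2) = -111 - √10/2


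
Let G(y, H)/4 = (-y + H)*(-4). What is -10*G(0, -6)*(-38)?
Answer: 36480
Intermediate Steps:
G(y, H) = -16*H + 16*y (G(y, H) = 4*((-y + H)*(-4)) = 4*((H - y)*(-4)) = 4*(-4*H + 4*y) = -16*H + 16*y)
-10*G(0, -6)*(-38) = -10*(-16*(-6) + 16*0)*(-38) = -10*(96 + 0)*(-38) = -10*96*(-38) = -960*(-38) = 36480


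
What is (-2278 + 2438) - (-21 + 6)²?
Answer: -65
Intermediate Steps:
(-2278 + 2438) - (-21 + 6)² = 160 - 1*(-15)² = 160 - 1*225 = 160 - 225 = -65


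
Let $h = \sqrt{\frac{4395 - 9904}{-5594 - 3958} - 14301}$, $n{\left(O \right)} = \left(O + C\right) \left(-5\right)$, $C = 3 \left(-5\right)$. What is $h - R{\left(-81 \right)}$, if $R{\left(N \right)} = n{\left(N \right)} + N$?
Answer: $-399 + \frac{7 i \sqrt{1664261079}}{2388} \approx -399.0 + 119.58 i$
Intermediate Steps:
$C = -15$
$n{\left(O \right)} = 75 - 5 O$ ($n{\left(O \right)} = \left(O - 15\right) \left(-5\right) = \left(-15 + O\right) \left(-5\right) = 75 - 5 O$)
$h = \frac{7 i \sqrt{1664261079}}{2388}$ ($h = \sqrt{- \frac{5509}{-9552} - 14301} = \sqrt{\left(-5509\right) \left(- \frac{1}{9552}\right) - 14301} = \sqrt{\frac{5509}{9552} - 14301} = \sqrt{- \frac{136597643}{9552}} = \frac{7 i \sqrt{1664261079}}{2388} \approx 119.58 i$)
$R{\left(N \right)} = 75 - 4 N$ ($R{\left(N \right)} = \left(75 - 5 N\right) + N = 75 - 4 N$)
$h - R{\left(-81 \right)} = \frac{7 i \sqrt{1664261079}}{2388} - \left(75 - -324\right) = \frac{7 i \sqrt{1664261079}}{2388} - \left(75 + 324\right) = \frac{7 i \sqrt{1664261079}}{2388} - 399 = -399 + \frac{7 i \sqrt{1664261079}}{2388}$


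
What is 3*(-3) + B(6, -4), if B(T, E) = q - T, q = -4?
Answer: -19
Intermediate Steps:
B(T, E) = -4 - T
3*(-3) + B(6, -4) = 3*(-3) + (-4 - 1*6) = -9 + (-4 - 6) = -9 - 10 = -19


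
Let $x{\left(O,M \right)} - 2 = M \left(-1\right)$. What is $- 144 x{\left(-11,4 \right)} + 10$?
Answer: $298$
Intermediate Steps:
$x{\left(O,M \right)} = 2 - M$ ($x{\left(O,M \right)} = 2 + M \left(-1\right) = 2 - M$)
$- 144 x{\left(-11,4 \right)} + 10 = - 144 \left(2 - 4\right) + 10 = \left(-144\right) \left(-2\right) + 10 = 288 + 10 = 298$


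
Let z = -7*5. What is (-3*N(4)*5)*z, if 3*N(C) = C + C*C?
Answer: 3500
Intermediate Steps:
N(C) = C/3 + C**2/3 (N(C) = (C + C*C)/3 = (C + C**2)/3 = C/3 + C**2/3)
z = -35
(-3*N(4)*5)*z = -3*(1/3)*4*(1 + 4)*5*(-35) = -3*(1/3)*4*5*5*(-35) = -20*5*(-35) = -3*100/3*(-35) = -100*(-35) = 3500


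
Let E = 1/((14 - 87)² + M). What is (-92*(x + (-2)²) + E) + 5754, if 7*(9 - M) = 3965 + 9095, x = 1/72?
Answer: 196321598/36459 ≈ 5384.7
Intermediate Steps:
x = 1/72 ≈ 0.013889
M = -12997/7 (M = 9 - (3965 + 9095)/7 = 9 - ⅐*13060 = 9 - 13060/7 = -12997/7 ≈ -1856.7)
E = 7/24306 (E = 1/((14 - 87)² - 12997/7) = 1/((-73)² - 12997/7) = 1/(5329 - 12997/7) = 1/(24306/7) = 7/24306 ≈ 0.00028799)
(-92*(x + (-2)²) + E) + 5754 = (-92*(1/72 + (-2)²) + 7/24306) + 5754 = (-92*(1/72 + 4) + 7/24306) + 5754 = (-92*289/72 + 7/24306) + 5754 = (-6647/18 + 7/24306) + 5754 = -13463488/36459 + 5754 = 196321598/36459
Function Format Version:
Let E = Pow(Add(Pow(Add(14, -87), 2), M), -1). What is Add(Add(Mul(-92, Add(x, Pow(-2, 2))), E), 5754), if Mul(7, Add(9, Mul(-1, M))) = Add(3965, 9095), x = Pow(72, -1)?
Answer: Rational(196321598, 36459) ≈ 5384.7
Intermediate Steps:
x = Rational(1, 72) ≈ 0.013889
M = Rational(-12997, 7) (M = Add(9, Mul(Rational(-1, 7), Add(3965, 9095))) = Add(9, Mul(Rational(-1, 7), 13060)) = Add(9, Rational(-13060, 7)) = Rational(-12997, 7) ≈ -1856.7)
E = Rational(7, 24306) (E = Pow(Add(Pow(Add(14, -87), 2), Rational(-12997, 7)), -1) = Pow(Add(Pow(-73, 2), Rational(-12997, 7)), -1) = Pow(Add(5329, Rational(-12997, 7)), -1) = Pow(Rational(24306, 7), -1) = Rational(7, 24306) ≈ 0.00028799)
Add(Add(Mul(-92, Add(x, Pow(-2, 2))), E), 5754) = Add(Add(Mul(-92, Add(Rational(1, 72), Pow(-2, 2))), Rational(7, 24306)), 5754) = Add(Add(Mul(-92, Add(Rational(1, 72), 4)), Rational(7, 24306)), 5754) = Add(Add(Mul(-92, Rational(289, 72)), Rational(7, 24306)), 5754) = Add(Add(Rational(-6647, 18), Rational(7, 24306)), 5754) = Add(Rational(-13463488, 36459), 5754) = Rational(196321598, 36459)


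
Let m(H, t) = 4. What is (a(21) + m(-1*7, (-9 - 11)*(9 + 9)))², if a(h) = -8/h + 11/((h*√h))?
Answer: 121417/9261 + 1672*√21/9261 ≈ 13.938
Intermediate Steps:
a(h) = -8/h + 11/h^(3/2) (a(h) = -8/h + 11/(h^(3/2)) = -8/h + 11/h^(3/2))
(a(21) + m(-1*7, (-9 - 11)*(9 + 9)))² = ((-8/21 + 11/21^(3/2)) + 4)² = ((-8*1/21 + 11*(√21/441)) + 4)² = ((-8/21 + 11*√21/441) + 4)² = (76/21 + 11*√21/441)²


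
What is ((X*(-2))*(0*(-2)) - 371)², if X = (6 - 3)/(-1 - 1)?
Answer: 137641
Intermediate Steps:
X = -3/2 (X = 3/(-2) = 3*(-½) = -3/2 ≈ -1.5000)
((X*(-2))*(0*(-2)) - 371)² = ((-3/2*(-2))*(0*(-2)) - 371)² = (3*0 - 371)² = (0 - 371)² = (-371)² = 137641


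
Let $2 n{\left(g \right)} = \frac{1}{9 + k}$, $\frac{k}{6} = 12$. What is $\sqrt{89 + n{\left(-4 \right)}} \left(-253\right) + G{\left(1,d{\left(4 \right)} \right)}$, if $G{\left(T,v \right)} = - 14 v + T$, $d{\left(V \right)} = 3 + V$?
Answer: $-97 - \frac{253 \sqrt{28838}}{18} \approx -2483.9$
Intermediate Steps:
$k = 72$ ($k = 6 \cdot 12 = 72$)
$n{\left(g \right)} = \frac{1}{162}$ ($n{\left(g \right)} = \frac{1}{2 \left(9 + 72\right)} = \frac{1}{2 \cdot 81} = \frac{1}{2} \cdot \frac{1}{81} = \frac{1}{162}$)
$G{\left(T,v \right)} = T - 14 v$
$\sqrt{89 + n{\left(-4 \right)}} \left(-253\right) + G{\left(1,d{\left(4 \right)} \right)} = \sqrt{89 + \frac{1}{162}} \left(-253\right) + \left(1 - 14 \left(3 + 4\right)\right) = \sqrt{\frac{14419}{162}} \left(-253\right) + \left(1 - 98\right) = \frac{\sqrt{28838}}{18} \left(-253\right) + \left(1 - 98\right) = - \frac{253 \sqrt{28838}}{18} - 97 = -97 - \frac{253 \sqrt{28838}}{18}$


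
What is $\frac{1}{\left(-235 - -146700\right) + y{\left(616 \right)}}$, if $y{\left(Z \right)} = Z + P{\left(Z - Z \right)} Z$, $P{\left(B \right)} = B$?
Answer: $\frac{1}{147081} \approx 6.799 \cdot 10^{-6}$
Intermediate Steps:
$y{\left(Z \right)} = Z$ ($y{\left(Z \right)} = Z + \left(Z - Z\right) Z = Z + 0 Z = Z + 0 = Z$)
$\frac{1}{\left(-235 - -146700\right) + y{\left(616 \right)}} = \frac{1}{\left(-235 - -146700\right) + 616} = \frac{1}{\left(-235 + 146700\right) + 616} = \frac{1}{146465 + 616} = \frac{1}{147081}$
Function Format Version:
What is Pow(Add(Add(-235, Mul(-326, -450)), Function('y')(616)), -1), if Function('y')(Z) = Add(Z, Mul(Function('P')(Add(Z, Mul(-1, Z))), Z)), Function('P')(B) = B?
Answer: Rational(1, 147081) ≈ 6.7990e-6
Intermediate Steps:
Function('y')(Z) = Z (Function('y')(Z) = Add(Z, Mul(Add(Z, Mul(-1, Z)), Z)) = Add(Z, Mul(0, Z)) = Add(Z, 0) = Z)
Pow(Add(Add(-235, Mul(-326, -450)), Function('y')(616)), -1) = Pow(Add(Add(-235, Mul(-326, -450)), 616), -1) = Pow(Add(Add(-235, 146700), 616), -1) = Pow(Add(146465, 616), -1) = Pow(147081, -1) = Rational(1, 147081)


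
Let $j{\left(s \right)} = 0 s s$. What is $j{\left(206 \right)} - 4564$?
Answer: $-4564$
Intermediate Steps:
$j{\left(s \right)} = 0$ ($j{\left(s \right)} = 0 s = 0$)
$j{\left(206 \right)} - 4564 = 0 - 4564 = -4564$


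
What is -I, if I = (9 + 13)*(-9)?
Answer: 198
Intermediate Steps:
I = -198 (I = 22*(-9) = -198)
-I = -1*(-198) = 198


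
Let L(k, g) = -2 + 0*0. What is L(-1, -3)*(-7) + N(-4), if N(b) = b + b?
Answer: 6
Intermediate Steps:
L(k, g) = -2 (L(k, g) = -2 + 0 = -2)
N(b) = 2*b
L(-1, -3)*(-7) + N(-4) = -2*(-7) + 2*(-4) = 14 - 8 = 6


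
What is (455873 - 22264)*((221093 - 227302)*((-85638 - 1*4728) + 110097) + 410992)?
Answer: -52943132932283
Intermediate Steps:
(455873 - 22264)*((221093 - 227302)*((-85638 - 1*4728) + 110097) + 410992) = 433609*(-6209*((-85638 - 4728) + 110097) + 410992) = 433609*(-6209*(-90366 + 110097) + 410992) = 433609*(-6209*19731 + 410992) = 433609*(-122509779 + 410992) = 433609*(-122098787) = -52943132932283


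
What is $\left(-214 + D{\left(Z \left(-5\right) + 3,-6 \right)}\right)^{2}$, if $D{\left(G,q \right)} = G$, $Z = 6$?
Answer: $58081$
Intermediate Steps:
$\left(-214 + D{\left(Z \left(-5\right) + 3,-6 \right)}\right)^{2} = \left(-214 + \left(6 \left(-5\right) + 3\right)\right)^{2} = \left(-214 + \left(-30 + 3\right)\right)^{2} = \left(-214 - 27\right)^{2} = \left(-241\right)^{2} = 58081$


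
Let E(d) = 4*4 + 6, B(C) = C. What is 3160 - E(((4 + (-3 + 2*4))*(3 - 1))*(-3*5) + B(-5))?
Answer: 3138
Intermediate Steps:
E(d) = 22 (E(d) = 16 + 6 = 22)
3160 - E(((4 + (-3 + 2*4))*(3 - 1))*(-3*5) + B(-5)) = 3160 - 1*22 = 3160 - 22 = 3138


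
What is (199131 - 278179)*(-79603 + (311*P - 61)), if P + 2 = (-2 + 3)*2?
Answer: 6297279872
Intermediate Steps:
P = 0 (P = -2 + (-2 + 3)*2 = -2 + 1*2 = -2 + 2 = 0)
(199131 - 278179)*(-79603 + (311*P - 61)) = (199131 - 278179)*(-79603 + (311*0 - 61)) = -79048*(-79603 + (0 - 61)) = -79048*(-79603 - 61) = -79048*(-79664) = 6297279872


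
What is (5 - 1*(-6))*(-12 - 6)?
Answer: -198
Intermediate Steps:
(5 - 1*(-6))*(-12 - 6) = (5 + 6)*(-18) = 11*(-18) = -198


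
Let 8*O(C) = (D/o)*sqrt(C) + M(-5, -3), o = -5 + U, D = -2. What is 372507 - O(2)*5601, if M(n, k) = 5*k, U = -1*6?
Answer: 3064071/8 - 5601*sqrt(2)/44 ≈ 3.8283e+5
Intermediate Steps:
U = -6
o = -11 (o = -5 - 6 = -11)
O(C) = -15/8 + sqrt(C)/44 (O(C) = ((-2/(-11))*sqrt(C) + 5*(-3))/8 = ((-2*(-1/11))*sqrt(C) - 15)/8 = (2*sqrt(C)/11 - 15)/8 = (-15 + 2*sqrt(C)/11)/8 = -15/8 + sqrt(C)/44)
372507 - O(2)*5601 = 372507 - (-15/8 + sqrt(2)/44)*5601 = 372507 - (-84015/8 + 5601*sqrt(2)/44) = 372507 + (84015/8 - 5601*sqrt(2)/44) = 3064071/8 - 5601*sqrt(2)/44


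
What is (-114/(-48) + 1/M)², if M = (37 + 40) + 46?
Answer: 5499025/968256 ≈ 5.6793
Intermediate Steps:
M = 123 (M = 77 + 46 = 123)
(-114/(-48) + 1/M)² = (-114/(-48) + 1/123)² = (-114*(-1/48) + 1/123)² = (19/8 + 1/123)² = (2345/984)² = 5499025/968256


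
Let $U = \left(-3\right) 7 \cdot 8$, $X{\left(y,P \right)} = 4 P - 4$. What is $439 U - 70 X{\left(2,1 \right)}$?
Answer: $-73752$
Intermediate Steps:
$X{\left(y,P \right)} = -4 + 4 P$
$U = -168$ ($U = \left(-21\right) 8 = -168$)
$439 U - 70 X{\left(2,1 \right)} = 439 \left(-168\right) - 70 \left(-4 + 4 \cdot 1\right) = -73752 - 70 \left(-4 + 4\right) = -73752 - 0 = -73752 + 0 = -73752$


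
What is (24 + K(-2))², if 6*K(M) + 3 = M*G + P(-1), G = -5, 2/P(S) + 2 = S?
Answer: 203401/324 ≈ 627.78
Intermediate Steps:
P(S) = 2/(-2 + S)
K(M) = -11/18 - 5*M/6 (K(M) = -½ + (M*(-5) + 2/(-2 - 1))/6 = -½ + (-5*M + 2/(-3))/6 = -½ + (-5*M + 2*(-⅓))/6 = -½ + (-5*M - ⅔)/6 = -½ + (-⅔ - 5*M)/6 = -½ + (-⅑ - 5*M/6) = -11/18 - 5*M/6)
(24 + K(-2))² = (24 + (-11/18 - ⅚*(-2)))² = (24 + (-11/18 + 5/3))² = (24 + 19/18)² = (451/18)² = 203401/324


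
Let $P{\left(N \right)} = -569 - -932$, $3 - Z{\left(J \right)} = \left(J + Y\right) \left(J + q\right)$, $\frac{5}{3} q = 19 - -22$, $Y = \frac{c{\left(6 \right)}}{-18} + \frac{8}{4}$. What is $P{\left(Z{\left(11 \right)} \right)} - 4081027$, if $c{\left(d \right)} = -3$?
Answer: $-4080664$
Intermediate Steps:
$Y = \frac{13}{6}$ ($Y = - \frac{3}{-18} + \frac{8}{4} = \left(-3\right) \left(- \frac{1}{18}\right) + 8 \cdot \frac{1}{4} = \frac{1}{6} + 2 = \frac{13}{6} \approx 2.1667$)
$q = \frac{123}{5}$ ($q = \frac{3 \left(19 - -22\right)}{5} = \frac{3 \left(19 + 22\right)}{5} = \frac{3}{5} \cdot 41 = \frac{123}{5} \approx 24.6$)
$Z{\left(J \right)} = 3 - \left(\frac{13}{6} + J\right) \left(\frac{123}{5} + J\right)$ ($Z{\left(J \right)} = 3 - \left(J + \frac{13}{6}\right) \left(J + \frac{123}{5}\right) = 3 - \left(\frac{13}{6} + J\right) \left(\frac{123}{5} + J\right)$)
$P{\left(N \right)} = 363$ ($P{\left(N \right)} = -569 + 932 = 363$)
$P{\left(Z{\left(11 \right)} \right)} - 4081027 = 363 - 4081027 = -4080664$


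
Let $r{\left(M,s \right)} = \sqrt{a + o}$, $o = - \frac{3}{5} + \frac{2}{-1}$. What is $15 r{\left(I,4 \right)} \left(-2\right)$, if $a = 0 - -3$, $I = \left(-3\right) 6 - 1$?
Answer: $- 6 \sqrt{10} \approx -18.974$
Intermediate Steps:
$I = -19$ ($I = -18 - 1 = -19$)
$o = - \frac{13}{5}$ ($o = \left(-3\right) \frac{1}{5} + 2 \left(-1\right) = - \frac{3}{5} - 2 = - \frac{13}{5} \approx -2.6$)
$a = 3$ ($a = 0 + 3 = 3$)
$r{\left(M,s \right)} = \frac{\sqrt{10}}{5}$ ($r{\left(M,s \right)} = \sqrt{3 - \frac{13}{5}} = \sqrt{\frac{2}{5}} = \frac{\sqrt{10}}{5}$)
$15 r{\left(I,4 \right)} \left(-2\right) = 15 \frac{\sqrt{10}}{5} \left(-2\right) = 3 \sqrt{10} \left(-2\right) = - 6 \sqrt{10}$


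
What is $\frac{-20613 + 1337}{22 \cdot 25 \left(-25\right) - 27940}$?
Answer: $\frac{9638}{20845} \approx 0.46237$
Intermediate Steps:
$\frac{-20613 + 1337}{22 \cdot 25 \left(-25\right) - 27940} = - \frac{19276}{550 \left(-25\right) - 27940} = - \frac{19276}{-13750 - 27940} = - \frac{19276}{-41690} = \left(-19276\right) \left(- \frac{1}{41690}\right) = \frac{9638}{20845}$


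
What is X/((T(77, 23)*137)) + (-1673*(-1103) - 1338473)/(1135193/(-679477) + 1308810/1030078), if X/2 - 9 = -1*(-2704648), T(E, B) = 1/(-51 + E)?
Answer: -2304102345197449409/9591063211927 ≈ -2.4023e+5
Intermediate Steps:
X = 5409314 (X = 18 + 2*(-1*(-2704648)) = 18 + 2*2704648 = 18 + 5409296 = 5409314)
X/((T(77, 23)*137)) + (-1673*(-1103) - 1338473)/(1135193/(-679477) + 1308810/1030078) = 5409314/((137/(-51 + 77))) + (-1673*(-1103) - 1338473)/(1135193/(-679477) + 1308810/1030078) = 5409314/((137/26)) + (1845319 - 1338473)/(1135193*(-1/679477) + 1308810*(1/1030078)) = 5409314/(((1/26)*137)) + 506846/(-1135193/679477 + 654405/515039) = 5409314/(137/26) + 506846/(-140015521342/349957154603) = 5409314*(26/137) + 506846*(-349957154603/140015521342) = 140642164/137 - 88687191990956069/70007760671 = -2304102345197449409/9591063211927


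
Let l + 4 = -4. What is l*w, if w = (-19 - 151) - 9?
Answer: 1432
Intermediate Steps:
l = -8 (l = -4 - 4 = -8)
w = -179 (w = -170 - 9 = -179)
l*w = -8*(-179) = 1432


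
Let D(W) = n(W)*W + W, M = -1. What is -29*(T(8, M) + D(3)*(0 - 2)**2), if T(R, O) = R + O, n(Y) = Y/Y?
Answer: -899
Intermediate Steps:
n(Y) = 1
T(R, O) = O + R
D(W) = 2*W (D(W) = 1*W + W = W + W = 2*W)
-29*(T(8, M) + D(3)*(0 - 2)**2) = -29*((-1 + 8) + (2*3)*(0 - 2)**2) = -29*(7 + 6*(-2)**2) = -29*(7 + 6*4) = -29*(7 + 24) = -29*31 = -899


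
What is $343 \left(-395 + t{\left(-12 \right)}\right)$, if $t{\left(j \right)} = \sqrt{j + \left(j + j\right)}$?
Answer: $-135485 + 2058 i \approx -1.3549 \cdot 10^{5} + 2058.0 i$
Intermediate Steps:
$t{\left(j \right)} = \sqrt{3} \sqrt{j}$ ($t{\left(j \right)} = \sqrt{j + 2 j} = \sqrt{3 j} = \sqrt{3} \sqrt{j}$)
$343 \left(-395 + t{\left(-12 \right)}\right) = 343 \left(-395 + \sqrt{3} \sqrt{-12}\right) = 343 \left(-395 + \sqrt{3} \cdot 2 i \sqrt{3}\right) = 343 \left(-395 + 6 i\right) = -135485 + 2058 i$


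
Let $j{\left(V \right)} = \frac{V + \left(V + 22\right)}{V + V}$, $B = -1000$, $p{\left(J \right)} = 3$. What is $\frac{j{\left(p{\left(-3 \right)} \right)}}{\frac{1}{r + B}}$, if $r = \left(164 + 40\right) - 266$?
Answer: $-4956$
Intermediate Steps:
$j{\left(V \right)} = \frac{22 + 2 V}{2 V}$ ($j{\left(V \right)} = \frac{V + \left(22 + V\right)}{2 V} = \left(22 + 2 V\right) \frac{1}{2 V} = \frac{22 + 2 V}{2 V}$)
$r = -62$ ($r = 204 - 266 = -62$)
$\frac{j{\left(p{\left(-3 \right)} \right)}}{\frac{1}{r + B}} = \frac{\frac{1}{3} \left(11 + 3\right)}{\frac{1}{-62 - 1000}} = \frac{\frac{1}{3} \cdot 14}{\frac{1}{-1062}} = \frac{14}{3 \left(- \frac{1}{1062}\right)} = \frac{14}{3} \left(-1062\right) = -4956$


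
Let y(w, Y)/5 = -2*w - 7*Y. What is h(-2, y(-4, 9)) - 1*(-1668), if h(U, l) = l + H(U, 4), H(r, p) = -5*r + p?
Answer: 1407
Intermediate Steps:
H(r, p) = p - 5*r
y(w, Y) = -35*Y - 10*w (y(w, Y) = 5*(-2*w - 7*Y) = 5*(-7*Y - 2*w) = -35*Y - 10*w)
h(U, l) = 4 + l - 5*U (h(U, l) = l + (4 - 5*U) = 4 + l - 5*U)
h(-2, y(-4, 9)) - 1*(-1668) = (4 + (-35*9 - 10*(-4)) - 5*(-2)) - 1*(-1668) = (4 + (-315 + 40) + 10) + 1668 = (4 - 275 + 10) + 1668 = -261 + 1668 = 1407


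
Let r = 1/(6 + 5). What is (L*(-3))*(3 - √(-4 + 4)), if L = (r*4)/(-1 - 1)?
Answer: 18/11 ≈ 1.6364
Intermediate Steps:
r = 1/11 ≈ 0.090909
L = -2/11 (L = ((1/11)*4)/(-1 - 1) = (4/11)/(-2) = (4/11)*(-½) = -2/11 ≈ -0.18182)
(L*(-3))*(3 - √(-4 + 4)) = (-2/11*(-3))*(3 - √(-4 + 4)) = 6*(3 - √0)/11 = 6*(3 - 1*0)/11 = 6*(3 + 0)/11 = (6/11)*3 = 18/11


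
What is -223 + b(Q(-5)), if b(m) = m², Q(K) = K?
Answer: -198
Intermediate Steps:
-223 + b(Q(-5)) = -223 + (-5)² = -223 + 25 = -198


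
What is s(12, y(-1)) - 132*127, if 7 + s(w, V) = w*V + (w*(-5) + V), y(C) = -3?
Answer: -16870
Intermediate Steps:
s(w, V) = -7 + V - 5*w + V*w (s(w, V) = -7 + (w*V + (w*(-5) + V)) = -7 + (V*w + (-5*w + V)) = -7 + (V*w + (V - 5*w)) = -7 + (V - 5*w + V*w) = -7 + V - 5*w + V*w)
s(12, y(-1)) - 132*127 = (-7 - 3 - 5*12 - 3*12) - 132*127 = (-7 - 3 - 60 - 36) - 16764 = -106 - 16764 = -16870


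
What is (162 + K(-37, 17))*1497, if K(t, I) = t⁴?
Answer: 2805861531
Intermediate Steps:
(162 + K(-37, 17))*1497 = (162 + (-37)⁴)*1497 = (162 + 1874161)*1497 = 1874323*1497 = 2805861531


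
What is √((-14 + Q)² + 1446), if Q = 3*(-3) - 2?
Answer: √2071 ≈ 45.508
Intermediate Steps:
Q = -11 (Q = -9 - 2 = -11)
√((-14 + Q)² + 1446) = √((-14 - 11)² + 1446) = √((-25)² + 1446) = √(625 + 1446) = √2071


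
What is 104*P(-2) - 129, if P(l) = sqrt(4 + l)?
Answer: -129 + 104*sqrt(2) ≈ 18.078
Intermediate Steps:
104*P(-2) - 129 = 104*sqrt(4 - 2) - 129 = 104*sqrt(2) - 129 = -129 + 104*sqrt(2)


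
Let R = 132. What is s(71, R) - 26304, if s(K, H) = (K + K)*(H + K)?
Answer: 2522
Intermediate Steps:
s(K, H) = 2*K*(H + K) (s(K, H) = (2*K)*(H + K) = 2*K*(H + K))
s(71, R) - 26304 = 2*71*(132 + 71) - 26304 = 2*71*203 - 26304 = 28826 - 26304 = 2522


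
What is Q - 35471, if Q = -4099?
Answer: -39570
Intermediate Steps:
Q - 35471 = -4099 - 35471 = -39570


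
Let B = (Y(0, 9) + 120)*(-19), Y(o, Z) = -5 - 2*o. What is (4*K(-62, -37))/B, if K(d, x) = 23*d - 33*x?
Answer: 164/437 ≈ 0.37529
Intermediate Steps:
B = -2185 (B = ((-5 - 2*0) + 120)*(-19) = ((-5 + 0) + 120)*(-19) = (-5 + 120)*(-19) = 115*(-19) = -2185)
K(d, x) = -33*x + 23*d
(4*K(-62, -37))/B = (4*(-33*(-37) + 23*(-62)))/(-2185) = (4*(1221 - 1426))*(-1/2185) = (4*(-205))*(-1/2185) = -820*(-1/2185) = 164/437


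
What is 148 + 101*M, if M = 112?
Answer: 11460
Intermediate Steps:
148 + 101*M = 148 + 101*112 = 148 + 11312 = 11460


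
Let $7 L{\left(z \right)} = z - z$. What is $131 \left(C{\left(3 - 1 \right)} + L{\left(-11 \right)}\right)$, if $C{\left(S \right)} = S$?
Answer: $262$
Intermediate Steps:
$L{\left(z \right)} = 0$ ($L{\left(z \right)} = \frac{z - z}{7} = \frac{1}{7} \cdot 0 = 0$)
$131 \left(C{\left(3 - 1 \right)} + L{\left(-11 \right)}\right) = 131 \left(\left(3 - 1\right) + 0\right) = 131 \left(2 + 0\right) = 131 \cdot 2 = 262$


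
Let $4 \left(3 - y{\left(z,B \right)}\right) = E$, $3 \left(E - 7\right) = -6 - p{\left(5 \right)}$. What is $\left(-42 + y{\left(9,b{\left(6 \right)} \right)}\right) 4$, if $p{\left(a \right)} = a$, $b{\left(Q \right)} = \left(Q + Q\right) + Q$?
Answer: $- \frac{478}{3} \approx -159.33$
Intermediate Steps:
$b{\left(Q \right)} = 3 Q$ ($b{\left(Q \right)} = 2 Q + Q = 3 Q$)
$E = \frac{10}{3}$ ($E = 7 + \frac{-6 - 5}{3} = 7 + \frac{1}{3} \left(-11\right) = 7 - \frac{11}{3} = \frac{10}{3} \approx 3.3333$)
$y{\left(z,B \right)} = \frac{13}{6}$ ($y{\left(z,B \right)} = 3 - \frac{5}{6} = \frac{13}{6}$)
$\left(-42 + y{\left(9,b{\left(6 \right)} \right)}\right) 4 = \left(-42 + \frac{13}{6}\right) 4 = \left(- \frac{239}{6}\right) 4 = - \frac{478}{3}$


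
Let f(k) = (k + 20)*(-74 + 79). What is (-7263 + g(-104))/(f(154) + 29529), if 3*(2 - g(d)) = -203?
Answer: -21580/91197 ≈ -0.23663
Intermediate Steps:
f(k) = 100 + 5*k (f(k) = (20 + k)*5 = 100 + 5*k)
g(d) = 209/3 (g(d) = 2 - 1/3*(-203) = 2 + 203/3 = 209/3)
(-7263 + g(-104))/(f(154) + 29529) = (-7263 + 209/3)/((100 + 5*154) + 29529) = -21580/(3*((100 + 770) + 29529)) = -21580/(3*(870 + 29529)) = -21580/3/30399 = -21580/3*1/30399 = -21580/91197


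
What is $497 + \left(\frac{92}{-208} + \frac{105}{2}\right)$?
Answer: $\frac{28551}{52} \approx 549.06$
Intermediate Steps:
$497 + \left(\frac{92}{-208} + \frac{105}{2}\right) = 497 + \left(92 \left(- \frac{1}{208}\right) + 105 \cdot \frac{1}{2}\right) = 497 + \left(- \frac{23}{52} + \frac{105}{2}\right) = 497 + \frac{2707}{52} = \frac{28551}{52}$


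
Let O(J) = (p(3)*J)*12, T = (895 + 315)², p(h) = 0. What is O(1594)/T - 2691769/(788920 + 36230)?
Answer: -2691769/825150 ≈ -3.2622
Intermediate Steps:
T = 1464100 (T = 1210² = 1464100)
O(J) = 0 (O(J) = (0*J)*12 = 0*12 = 0)
O(1594)/T - 2691769/(788920 + 36230) = 0/1464100 - 2691769/(788920 + 36230) = 0*(1/1464100) - 2691769/825150 = 0 - 2691769*1/825150 = 0 - 2691769/825150 = -2691769/825150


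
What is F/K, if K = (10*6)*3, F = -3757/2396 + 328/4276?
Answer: -3819761/461038320 ≈ -0.0082851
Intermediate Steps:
F = -3819761/2561324 (F = -3757*1/2396 + 328*(1/4276) = -3757/2396 + 82/1069 = -3819761/2561324 ≈ -1.4913)
K = 180 (K = 60*3 = 180)
F/K = -3819761/2561324/180 = -3819761/2561324*1/180 = -3819761/461038320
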